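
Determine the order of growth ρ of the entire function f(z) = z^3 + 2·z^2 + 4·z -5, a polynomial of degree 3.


|f(z)| ≤ Σ|c_k|·r^k = O(r^3) as r → ∞. Polynomial growth is O(e^{r^ε}) for every ε > 0 (since r^3/e^{r^ε} → 0), so ρ ≤ ε for all ε > 0, i.e. ρ = 0. Every nonconstant polynomial has order 0.
Therefore ρ = 0.

Order ρ = 0.


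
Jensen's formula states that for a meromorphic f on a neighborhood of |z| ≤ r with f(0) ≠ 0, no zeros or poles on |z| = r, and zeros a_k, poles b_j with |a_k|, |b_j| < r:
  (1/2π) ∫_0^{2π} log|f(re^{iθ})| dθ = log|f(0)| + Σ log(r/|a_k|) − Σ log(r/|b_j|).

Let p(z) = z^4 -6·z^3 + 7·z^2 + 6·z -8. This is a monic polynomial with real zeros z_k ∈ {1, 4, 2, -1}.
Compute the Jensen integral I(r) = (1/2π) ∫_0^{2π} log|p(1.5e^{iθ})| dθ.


Zeros: -1, 1, 2, 4; r = 1.5.
Inside |z| < r: -1, 1. Outside (|z| ≥ r): 2, 4.
p(0) = -8, so log|p(0)| = log(8) = 2.0794.
Apply Jensen: I(r) = log|p(0)| + Σ_k log(r/|z_k|), summed over zeros inside |z| < r.
  log(r/|z_k|) for z_k = 1: log(1.5/1) = 0.4055
  log(r/|z_k|) for z_k = -1: log(1.5/1) = 0.4055
  Outside zeros (2, 4) contribute nothing to the Jensen sum.
Sum over inside zeros: 0.8109.
I(r) = log|p(0)| + (inside sum) = 2.0794 + 0.8109 = 2.8904.
Note: since some zeros are outside |z| ≤ r, the simplified n·log(r) form does NOT apply — only the inside zeros contribute.

I(r) ≈ 2.8904.


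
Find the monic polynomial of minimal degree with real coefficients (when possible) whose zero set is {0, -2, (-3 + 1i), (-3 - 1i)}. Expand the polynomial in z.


The polynomial is p(z) = ∏_{α ∈ S} (z − α), where S = {0, -2, (-3 + 1i), (-3 - 1i)}.
Expanding the product yields: p(z) = z^4 + 8·z^3 + 22·z^2 + 20·z.
Note conjugate pairs combine to real quadratics: (z − (-3+1i))(z − (-3−1i)) = z² + 6z + 10.
The resulting polynomial has degree 4 and real coefficients as required.

p(z) = z^4 + 8·z^3 + 22·z^2 + 20·z.


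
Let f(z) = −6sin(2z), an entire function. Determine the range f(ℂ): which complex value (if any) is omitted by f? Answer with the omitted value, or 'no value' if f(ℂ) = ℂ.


Little Picard bounds the complement of f(ℂ) to at most one point.
sin is entire and surjective onto ℂ: for every w ∈ ℂ, sin(ζ) = w has a solution ζ ∈ ℂ (e.g., via the complex inverse arcsin). With ζ = 2z this gives z = ζ/(2). Then -6·sin(2z) takes every value in -6·ℂ = ℂ, and adding 0 is a bijection of ℂ. So f is surjective and omits no value. (Note: only on the real line is sin bounded by [−1, 1].)

Omitted value: no value.


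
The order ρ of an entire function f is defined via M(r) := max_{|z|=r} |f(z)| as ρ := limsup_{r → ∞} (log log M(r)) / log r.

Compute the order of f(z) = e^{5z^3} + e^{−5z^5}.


Each summand is entire of order 3 and 5 respectively (as in the single-exponential case). The order of a sum is at most the max of the orders, so ρ ≤ 5. For the lower bound: on |z|=r choose arg z so that -5z^5 is real positive; then |e^{-5z^5}| = e^{5r^5} while |e^{5z^3}| ≤ e^{5r^3} = o(e^{5r^5}). So |f| ≥ e^{5r^5}(1 − o(1)) and ρ ≥ 5. Hence ρ = max(3, 5) = 5.
Therefore ρ = 5.

Order ρ = 5.


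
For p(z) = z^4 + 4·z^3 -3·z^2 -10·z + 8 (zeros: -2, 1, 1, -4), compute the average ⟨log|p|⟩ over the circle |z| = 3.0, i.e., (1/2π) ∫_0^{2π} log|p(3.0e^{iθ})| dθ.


Zeros: -4, -2, 1, 1; r = 3.0.
Inside |z| < r: -2, 1, 1. Outside (|z| ≥ r): -4.
p(0) = 8, so log|p(0)| = log(8) = 2.0794.
Apply Jensen: I(r) = log|p(0)| + Σ_k log(r/|z_k|), summed over zeros inside |z| < r.
  log(r/|z_k|) for z_k = -2: log(3.0/2) = 0.4055
  log(r/|z_k|) for z_k = 1: log(3.0/1) = 1.0986
  log(r/|z_k|) for z_k = 1: log(3.0/1) = 1.0986
  Outside zeros (-4) contribute nothing to the Jensen sum.
Sum over inside zeros: 2.6027.
I(r) = log|p(0)| + (inside sum) = 2.0794 + 2.6027 = 4.6821.
Note: since some zeros are outside |z| ≤ r, the simplified n·log(r) form does NOT apply — only the inside zeros contribute.

I(r) ≈ 4.6821.


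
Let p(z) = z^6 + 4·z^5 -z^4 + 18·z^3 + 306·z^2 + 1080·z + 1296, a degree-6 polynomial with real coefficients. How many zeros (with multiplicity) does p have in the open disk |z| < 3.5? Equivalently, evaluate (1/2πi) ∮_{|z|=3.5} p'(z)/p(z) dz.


The zeros of p are: (3 + 3i), (3 - 3i), -3, (-2 + 2i), (-2 - 2i), -3.
Their magnitudes are: 4.243, 4.243, 3, 2.828, 2.828, 3.
Zeros with |z| < R = 3.5: -3, (-2 + 2i), (-2 - 2i), -3.
Count = 4.
By the argument principle, (1/2πi) ∮_{|z|=R} p'(z)/p(z) dz equals exactly this count.

Number of zeros inside |z| < 3.5: 4.


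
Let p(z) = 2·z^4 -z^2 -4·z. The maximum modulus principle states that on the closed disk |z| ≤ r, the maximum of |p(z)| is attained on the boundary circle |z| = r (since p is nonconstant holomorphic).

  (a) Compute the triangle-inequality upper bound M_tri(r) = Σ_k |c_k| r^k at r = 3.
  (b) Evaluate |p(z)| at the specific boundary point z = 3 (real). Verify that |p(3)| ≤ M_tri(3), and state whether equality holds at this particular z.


Coefficients: c_0 = 0, c_1 = -4, c_2 = -1, c_3 = 0, c_4 = 2. Radius r = 3.
Part (a). Triangle bound: M_tri(r) = Σ_k |c_k| r^k
  = |0|·3^0 + |-4|·3^1 + |-1|·3^2 + |0|·3^3 + |2|·3^4
  = 0 + 12 + 9 + 0 + 162 = 183.
This bounds M(r) := max_{|z|=r} |p(z)| from above; equality holds iff all terms c_k z^k can be made to align in phase at a single z on |z|=r.
Part (b). At z = 3 (real, on the circle |z| = r):
  p(3) = (0)·3^0 + (-4)·3^1 + (-1)·3^2 + (0)·3^3 + (2)·3^4 = 141.
  |p(3)| = 141.
Check: |p(3)| = 141 ≤ 183 = M_tri(3). ✓ Equality does not hold at z = 3 (the coefficients have mixed signs, so the terms do not all align in phase there).

M_tri(3) = 183; |p(3)| = 141; equality at z=3: no.


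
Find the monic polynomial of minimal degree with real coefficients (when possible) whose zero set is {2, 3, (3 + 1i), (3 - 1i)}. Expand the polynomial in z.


The polynomial is p(z) = ∏_{α ∈ S} (z − α), where S = {2, 3, (3 + 1i), (3 - 1i)}.
Expanding the product yields: p(z) = z^4 -11·z^3 + 46·z^2 -86·z + 60.
Note conjugate pairs combine to real quadratics: (z − (3+1i))(z − (3−1i)) = z² − 6z + 10.
The resulting polynomial has degree 4 and real coefficients as required.

p(z) = z^4 -11·z^3 + 46·z^2 -86·z + 60.


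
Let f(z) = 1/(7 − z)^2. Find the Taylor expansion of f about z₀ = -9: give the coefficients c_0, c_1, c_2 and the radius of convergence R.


Let w = z − z₀, so z = z₀ + w.
Then 7 − z = 7 − (z₀ + w) = (7 − z₀) − w = 16 − w.
f(z) = 1/(16 − w)^2 = (1/(16)^2) · (1 − w/(16))^{−2}.
By the binomial series (1−u)^{−2} = Σ_{n≥0} C(n+1, 1) u^n for |u|<1, with u = w/(16):
  c_n = C(n+1, 1) / (16)^(n+2).
  c_0 = 1/(16)^2 = 1/256.
  c_1 = 2/(16)^3 = 1/2048.
  c_2 = 3/(16)^4 = 3/65536.
The series is valid for |w/d| < 1, i.e. |z − z₀| < |d|.
Radius of convergence: R = |7 − z₀| = |16| = 16 (distance from z₀ to the singularity z = 7).

c_0 = 1/256, c_1 = 1/2048, c_2 = 3/65536; R = 16.


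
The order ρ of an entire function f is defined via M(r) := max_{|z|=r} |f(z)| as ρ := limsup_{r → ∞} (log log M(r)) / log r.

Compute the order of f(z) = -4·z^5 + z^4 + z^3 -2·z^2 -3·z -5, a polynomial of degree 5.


|f(z)| ≤ Σ|c_k|·r^k = O(r^5) as r → ∞. Polynomial growth is O(e^{r^ε}) for every ε > 0 (since r^5/e^{r^ε} → 0), so ρ ≤ ε for all ε > 0, i.e. ρ = 0. Every nonconstant polynomial has order 0.
Therefore ρ = 0.

Order ρ = 0.


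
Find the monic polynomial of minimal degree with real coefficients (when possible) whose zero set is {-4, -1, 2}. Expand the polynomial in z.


The polynomial is p(z) = ∏_{α ∈ S} (z − α), where S = {-4, -1, 2}.
Expanding the product yields: p(z) = z^3 + 3·z^2 -6·z -8.
The resulting polynomial has degree 3 and real coefficients as required.

p(z) = z^3 + 3·z^2 -6·z -8.


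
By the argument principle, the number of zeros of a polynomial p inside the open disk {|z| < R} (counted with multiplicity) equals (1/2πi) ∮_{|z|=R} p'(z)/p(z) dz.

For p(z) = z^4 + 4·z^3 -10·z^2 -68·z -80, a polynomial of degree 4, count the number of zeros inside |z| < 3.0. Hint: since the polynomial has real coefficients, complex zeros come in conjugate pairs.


The zeros of p are: (-3 + 1i), (-3 - 1i), 4, -2.
Their magnitudes are: 3.162, 3.162, 4, 2.
Zeros with |z| < R = 3.0: -2.
Count = 1.
By the argument principle, (1/2πi) ∮_{|z|=R} p'(z)/p(z) dz equals exactly this count.

Number of zeros inside |z| < 3.0: 1.


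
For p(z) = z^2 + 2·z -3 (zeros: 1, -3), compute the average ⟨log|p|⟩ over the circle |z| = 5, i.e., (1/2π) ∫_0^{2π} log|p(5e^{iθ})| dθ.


Zeros: -3, 1; r = 5.
Inside |z| < r: -3, 1. Outside (|z| ≥ r): ∅.
p(0) = -3, so log|p(0)| = log(3) = 1.0986.
Apply Jensen: I(r) = log|p(0)| + Σ_k log(r/|z_k|), summed over zeros inside |z| < r.
  log(r/|z_k|) for z_k = 1: log(5/1) = 1.6094
  log(r/|z_k|) for z_k = -3: log(5/3) = 0.5108
Sum over inside zeros: 2.1203.
I(r) = log|p(0)| + (inside sum) = 1.0986 + 2.1203 = 3.2189.
Closed form (all zeros inside, monic): I(r) = n·log(r) = 2·log(5) = 3.2189. ✓

I(r) ≈ 3.2189.


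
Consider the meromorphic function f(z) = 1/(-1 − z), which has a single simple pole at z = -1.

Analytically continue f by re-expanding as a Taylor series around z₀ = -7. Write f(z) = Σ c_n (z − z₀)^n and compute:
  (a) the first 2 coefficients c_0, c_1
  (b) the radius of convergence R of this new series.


Let w = z − z₀, so z = z₀ + w.
Then -1 − z = -1 − (z₀ + w) = (-1 − z₀) − w = 6 − w.
f(z) = 1/(6 − w) = (1/(6)) · 1/(1 − w/(6)) = Σ_{n≥0} w^n / (6)^(n+1).
So c_n = 1/(6)^(n+1):
  c_0 = 1/(6)^1 = 1/6.
  c_1 = 1/(6)^2 = 1/36.
The series is valid for |w/d| < 1, i.e. |z − z₀| < |d|.
Radius of convergence: R = |-1 − z₀| = |6| = 6 (distance from z₀ to the singularity z = -1).

c_0 = 1/6, c_1 = 1/36; R = 6.


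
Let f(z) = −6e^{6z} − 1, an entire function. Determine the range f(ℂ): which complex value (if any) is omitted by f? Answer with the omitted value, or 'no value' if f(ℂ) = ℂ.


Little Picard bounds the complement of f(ℂ) to at most one point.
e^{6z} is never zero on ℂ, so -6·e^{6z} takes every value in ℂ ∖ {0}. Adding -1 shifts the range to ℂ ∖ {-1}. Thus f omits exactly the value -1.

Omitted value: -1.


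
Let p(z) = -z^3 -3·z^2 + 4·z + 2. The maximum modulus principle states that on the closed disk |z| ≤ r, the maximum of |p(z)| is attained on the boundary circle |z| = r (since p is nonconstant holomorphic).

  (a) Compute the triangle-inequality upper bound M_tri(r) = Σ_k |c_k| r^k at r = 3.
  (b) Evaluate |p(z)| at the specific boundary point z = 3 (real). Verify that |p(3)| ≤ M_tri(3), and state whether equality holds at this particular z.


Coefficients: c_0 = 2, c_1 = 4, c_2 = -3, c_3 = -1. Radius r = 3.
Part (a). Triangle bound: M_tri(r) = Σ_k |c_k| r^k
  = |2|·3^0 + |4|·3^1 + |-3|·3^2 + |-1|·3^3
  = 2 + 12 + 27 + 27 = 68.
This bounds M(r) := max_{|z|=r} |p(z)| from above; equality holds iff all terms c_k z^k can be made to align in phase at a single z on |z|=r.
Part (b). At z = 3 (real, on the circle |z| = r):
  p(3) = (2)·3^0 + (4)·3^1 + (-3)·3^2 + (-1)·3^3 = -40.
  |p(3)| = 40.
Check: |p(3)| = 40 ≤ 68 = M_tri(3). ✓ Equality does not hold at z = 3 (the coefficients have mixed signs, so the terms do not all align in phase there).

M_tri(3) = 68; |p(3)| = 40; equality at z=3: no.


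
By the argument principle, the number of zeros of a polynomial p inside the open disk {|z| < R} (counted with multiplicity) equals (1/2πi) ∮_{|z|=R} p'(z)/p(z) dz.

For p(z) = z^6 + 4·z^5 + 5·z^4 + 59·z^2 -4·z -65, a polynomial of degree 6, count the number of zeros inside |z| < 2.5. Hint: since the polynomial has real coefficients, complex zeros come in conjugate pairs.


The zeros of p are: (-3 + 2i), (-3 - 2i), 1, -1, (1 + 2i), (1 - 2i).
Their magnitudes are: 3.606, 3.606, 1, 1, 2.236, 2.236.
Zeros with |z| < R = 2.5: 1, -1, (1 + 2i), (1 - 2i).
Count = 4.
By the argument principle, (1/2πi) ∮_{|z|=R} p'(z)/p(z) dz equals exactly this count.

Number of zeros inside |z| < 2.5: 4.


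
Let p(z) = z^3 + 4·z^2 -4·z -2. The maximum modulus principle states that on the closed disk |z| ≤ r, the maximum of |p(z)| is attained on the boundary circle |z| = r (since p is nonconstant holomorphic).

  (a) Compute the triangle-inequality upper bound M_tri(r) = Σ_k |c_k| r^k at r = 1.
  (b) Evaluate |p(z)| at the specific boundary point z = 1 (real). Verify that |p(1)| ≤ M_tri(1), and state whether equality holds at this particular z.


Coefficients: c_0 = -2, c_1 = -4, c_2 = 4, c_3 = 1. Radius r = 1.
Part (a). Triangle bound: M_tri(r) = Σ_k |c_k| r^k
  = |-2|·1^0 + |-4|·1^1 + |4|·1^2 + |1|·1^3
  = 2 + 4 + 4 + 1 = 11.
This bounds M(r) := max_{|z|=r} |p(z)| from above; equality holds iff all terms c_k z^k can be made to align in phase at a single z on |z|=r.
Part (b). At z = 1 (real, on the circle |z| = r):
  p(1) = (-2)·1^0 + (-4)·1^1 + (4)·1^2 + (1)·1^3 = -1.
  |p(1)| = 1.
Check: |p(1)| = 1 ≤ 11 = M_tri(1). ✓ Equality does not hold at z = 1 (the coefficients have mixed signs, so the terms do not all align in phase there).

M_tri(1) = 11; |p(1)| = 1; equality at z=1: no.


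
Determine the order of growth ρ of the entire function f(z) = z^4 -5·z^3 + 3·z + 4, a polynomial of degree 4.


|f(z)| ≤ Σ|c_k|·r^k = O(r^4) as r → ∞. Polynomial growth is O(e^{r^ε}) for every ε > 0 (since r^4/e^{r^ε} → 0), so ρ ≤ ε for all ε > 0, i.e. ρ = 0. Every nonconstant polynomial has order 0.
Therefore ρ = 0.

Order ρ = 0.


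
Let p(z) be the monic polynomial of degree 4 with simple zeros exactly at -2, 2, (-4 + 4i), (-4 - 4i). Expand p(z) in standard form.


The polynomial is p(z) = ∏_{α ∈ S} (z − α), where S = {-2, 2, (-4 + 4i), (-4 - 4i)}.
Expanding the product yields: p(z) = z^4 + 8·z^3 + 28·z^2 -32·z -128.
Note conjugate pairs combine to real quadratics: (z − (-4+4i))(z − (-4−4i)) = z² + 8z + 32.
The resulting polynomial has degree 4 and real coefficients as required.

p(z) = z^4 + 8·z^3 + 28·z^2 -32·z -128.


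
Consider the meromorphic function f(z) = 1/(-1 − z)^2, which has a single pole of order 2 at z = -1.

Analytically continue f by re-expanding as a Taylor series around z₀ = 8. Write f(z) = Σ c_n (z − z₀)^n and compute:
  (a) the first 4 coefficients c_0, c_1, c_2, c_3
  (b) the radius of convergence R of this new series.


Let w = z − z₀, so z = z₀ + w.
Then -1 − z = -1 − (z₀ + w) = (-1 − z₀) − w = -9 − w.
f(z) = 1/(-9 − w)^2 = (1/(-9)^2) · (1 − w/(-9))^{−2}.
By the binomial series (1−u)^{−2} = Σ_{n≥0} C(n+1, 1) u^n for |u|<1, with u = w/(-9):
  c_n = C(n+1, 1) / (-9)^(n+2).
  c_0 = 1/(-9)^2 = 1/81.
  c_1 = 2/(-9)^3 = -2/729.
  c_2 = 3/(-9)^4 = 1/2187.
  c_3 = 4/(-9)^5 = -4/59049.
The series is valid for |w/d| < 1, i.e. |z − z₀| < |d|.
Radius of convergence: R = |-1 − z₀| = |-9| = 9 (distance from z₀ to the singularity z = -1).

c_0 = 1/81, c_1 = -2/729, c_2 = 1/2187, c_3 = -4/59049; R = 9.


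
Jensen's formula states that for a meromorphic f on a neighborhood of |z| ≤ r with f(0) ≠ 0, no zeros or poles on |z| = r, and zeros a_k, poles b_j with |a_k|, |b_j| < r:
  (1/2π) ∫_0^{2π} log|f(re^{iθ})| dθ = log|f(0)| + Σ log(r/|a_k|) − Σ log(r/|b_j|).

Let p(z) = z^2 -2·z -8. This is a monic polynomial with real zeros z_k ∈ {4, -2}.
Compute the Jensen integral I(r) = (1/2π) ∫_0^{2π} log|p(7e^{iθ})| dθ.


Zeros: -2, 4; r = 7.
Inside |z| < r: -2, 4. Outside (|z| ≥ r): ∅.
p(0) = -8, so log|p(0)| = log(8) = 2.0794.
Apply Jensen: I(r) = log|p(0)| + Σ_k log(r/|z_k|), summed over zeros inside |z| < r.
  log(r/|z_k|) for z_k = 4: log(7/4) = 0.5596
  log(r/|z_k|) for z_k = -2: log(7/2) = 1.2528
Sum over inside zeros: 1.8124.
I(r) = log|p(0)| + (inside sum) = 2.0794 + 1.8124 = 3.8918.
Closed form (all zeros inside, monic): I(r) = n·log(r) = 2·log(7) = 3.8918. ✓

I(r) ≈ 3.8918.


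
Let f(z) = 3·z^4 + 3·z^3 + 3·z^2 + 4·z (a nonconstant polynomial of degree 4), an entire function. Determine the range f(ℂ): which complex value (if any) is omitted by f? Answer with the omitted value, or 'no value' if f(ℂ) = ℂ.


Little Picard bounds the complement of f(ℂ) to at most one point.
For every w ∈ ℂ, the equation p(z) − w = 0 is a nonconstant polynomial in z and hence has at least one root by the fundamental theorem of algebra. So p is surjective onto ℂ, omitting no value.

Omitted value: no value.


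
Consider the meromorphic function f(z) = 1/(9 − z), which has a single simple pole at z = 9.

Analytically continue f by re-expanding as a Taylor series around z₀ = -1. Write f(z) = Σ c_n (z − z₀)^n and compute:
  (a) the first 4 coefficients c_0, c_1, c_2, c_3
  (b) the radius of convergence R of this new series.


Let w = z − z₀, so z = z₀ + w.
Then 9 − z = 9 − (z₀ + w) = (9 − z₀) − w = 10 − w.
f(z) = 1/(10 − w) = (1/(10)) · 1/(1 − w/(10)) = Σ_{n≥0} w^n / (10)^(n+1).
So c_n = 1/(10)^(n+1):
  c_0 = 1/(10)^1 = 1/10.
  c_1 = 1/(10)^2 = 1/100.
  c_2 = 1/(10)^3 = 1/1000.
  c_3 = 1/(10)^4 = 1/10000.
The series is valid for |w/d| < 1, i.e. |z − z₀| < |d|.
Radius of convergence: R = |9 − z₀| = |10| = 10 (distance from z₀ to the singularity z = 9).

c_0 = 1/10, c_1 = 1/100, c_2 = 1/1000, c_3 = 1/10000; R = 10.


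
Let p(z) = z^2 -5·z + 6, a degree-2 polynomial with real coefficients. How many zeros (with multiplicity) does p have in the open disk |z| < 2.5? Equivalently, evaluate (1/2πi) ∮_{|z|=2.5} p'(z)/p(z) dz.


The zeros of p are: 3, 2.
Their magnitudes are: 3, 2.
Zeros with |z| < R = 2.5: 2.
Count = 1.
By the argument principle, (1/2πi) ∮_{|z|=R} p'(z)/p(z) dz equals exactly this count.

Number of zeros inside |z| < 2.5: 1.


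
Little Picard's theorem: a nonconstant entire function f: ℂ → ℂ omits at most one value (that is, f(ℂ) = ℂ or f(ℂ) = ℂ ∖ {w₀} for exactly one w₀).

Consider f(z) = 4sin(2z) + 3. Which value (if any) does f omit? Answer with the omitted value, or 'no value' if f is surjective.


Little Picard bounds the complement of f(ℂ) to at most one point.
sin is entire and surjective onto ℂ: for every w ∈ ℂ, sin(ζ) = w has a solution ζ ∈ ℂ (e.g., via the complex inverse arcsin). With ζ = 2z this gives z = ζ/(2). Then 4·sin(2z) takes every value in 4·ℂ = ℂ, and adding 3 is a bijection of ℂ. So f is surjective and omits no value. (Note: only on the real line is sin bounded by [−1, 1].)

Omitted value: no value.


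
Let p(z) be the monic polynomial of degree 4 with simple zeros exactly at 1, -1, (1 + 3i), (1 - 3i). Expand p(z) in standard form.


The polynomial is p(z) = ∏_{α ∈ S} (z − α), where S = {1, -1, (1 + 3i), (1 - 3i)}.
Expanding the product yields: p(z) = z^4 -2·z^3 + 9·z^2 + 2·z -10.
Note conjugate pairs combine to real quadratics: (z − (1+3i))(z − (1−3i)) = z² − 2z + 10.
The resulting polynomial has degree 4 and real coefficients as required.

p(z) = z^4 -2·z^3 + 9·z^2 + 2·z -10.


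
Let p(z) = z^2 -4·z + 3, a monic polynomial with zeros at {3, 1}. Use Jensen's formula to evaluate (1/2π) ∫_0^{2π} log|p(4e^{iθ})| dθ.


Zeros: 1, 3; r = 4.
Inside |z| < r: 1, 3. Outside (|z| ≥ r): ∅.
p(0) = 3, so log|p(0)| = log(3) = 1.0986.
Apply Jensen: I(r) = log|p(0)| + Σ_k log(r/|z_k|), summed over zeros inside |z| < r.
  log(r/|z_k|) for z_k = 3: log(4/3) = 0.2877
  log(r/|z_k|) for z_k = 1: log(4/1) = 1.3863
Sum over inside zeros: 1.6740.
I(r) = log|p(0)| + (inside sum) = 1.0986 + 1.6740 = 2.7726.
Closed form (all zeros inside, monic): I(r) = n·log(r) = 2·log(4) = 2.7726. ✓

I(r) ≈ 2.7726.


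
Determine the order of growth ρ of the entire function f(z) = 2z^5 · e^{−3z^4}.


M(r) = max_{|z|=r} |2|·|z|^5·|e^{−3z^4}| = 2·r^5 · e^{3r^4} (the factors attain their maxima compatibly on |z|=r). Then log M(r) = log 2 + 5·log r + 3r^4, dominated by the last term, so log log M(r) ~ 4·log r. The polynomial factor 2z^5 contributes only a log r term and does not affect the order. ρ = 4.
Therefore ρ = 4.

Order ρ = 4.


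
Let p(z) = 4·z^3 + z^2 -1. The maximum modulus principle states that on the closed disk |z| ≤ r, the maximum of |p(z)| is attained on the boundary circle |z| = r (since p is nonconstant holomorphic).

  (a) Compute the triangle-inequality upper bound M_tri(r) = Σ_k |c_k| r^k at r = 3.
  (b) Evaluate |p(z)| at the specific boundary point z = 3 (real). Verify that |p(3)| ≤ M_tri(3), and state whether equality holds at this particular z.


Coefficients: c_0 = -1, c_1 = 0, c_2 = 1, c_3 = 4. Radius r = 3.
Part (a). Triangle bound: M_tri(r) = Σ_k |c_k| r^k
  = |-1|·3^0 + |0|·3^1 + |1|·3^2 + |4|·3^3
  = 1 + 0 + 9 + 108 = 118.
This bounds M(r) := max_{|z|=r} |p(z)| from above; equality holds iff all terms c_k z^k can be made to align in phase at a single z on |z|=r.
Part (b). At z = 3 (real, on the circle |z| = r):
  p(3) = (-1)·3^0 + (0)·3^1 + (1)·3^2 + (4)·3^3 = 116.
  |p(3)| = 116.
Check: |p(3)| = 116 ≤ 118 = M_tri(3). ✓ Equality does not hold at z = 3 (the coefficients have mixed signs, so the terms do not all align in phase there).

M_tri(3) = 118; |p(3)| = 116; equality at z=3: no.


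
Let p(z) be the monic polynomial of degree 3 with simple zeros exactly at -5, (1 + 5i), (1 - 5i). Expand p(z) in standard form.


The polynomial is p(z) = ∏_{α ∈ S} (z − α), where S = {-5, (1 + 5i), (1 - 5i)}.
Expanding the product yields: p(z) = z^3 + 3·z^2 + 16·z + 130.
Note conjugate pairs combine to real quadratics: (z − (1+5i))(z − (1−5i)) = z² − 2z + 26.
The resulting polynomial has degree 3 and real coefficients as required.

p(z) = z^3 + 3·z^2 + 16·z + 130.


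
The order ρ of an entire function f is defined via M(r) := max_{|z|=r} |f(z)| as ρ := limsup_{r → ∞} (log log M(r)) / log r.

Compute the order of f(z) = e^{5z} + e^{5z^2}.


Each summand is entire of order 1 and 2 respectively (as in the single-exponential case). The order of a sum is at most the max of the orders, so ρ ≤ 2. For the lower bound: on |z|=r choose arg z so that 5z^2 is real positive; then |e^{5z^2}| = e^{5r^2} while |e^{5z}| ≤ e^{5r^1} = o(e^{5r^2}). So |f| ≥ e^{5r^2}(1 − o(1)) and ρ ≥ 2. Hence ρ = max(1, 2) = 2.
Therefore ρ = 2.

Order ρ = 2.


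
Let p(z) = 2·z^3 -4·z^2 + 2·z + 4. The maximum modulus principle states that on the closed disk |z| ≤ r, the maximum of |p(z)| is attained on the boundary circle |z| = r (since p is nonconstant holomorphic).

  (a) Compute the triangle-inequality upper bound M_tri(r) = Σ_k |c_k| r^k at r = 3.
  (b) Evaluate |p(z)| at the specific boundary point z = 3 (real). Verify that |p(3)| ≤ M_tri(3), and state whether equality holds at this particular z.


Coefficients: c_0 = 4, c_1 = 2, c_2 = -4, c_3 = 2. Radius r = 3.
Part (a). Triangle bound: M_tri(r) = Σ_k |c_k| r^k
  = |4|·3^0 + |2|·3^1 + |-4|·3^2 + |2|·3^3
  = 4 + 6 + 36 + 54 = 100.
This bounds M(r) := max_{|z|=r} |p(z)| from above; equality holds iff all terms c_k z^k can be made to align in phase at a single z on |z|=r.
Part (b). At z = 3 (real, on the circle |z| = r):
  p(3) = (4)·3^0 + (2)·3^1 + (-4)·3^2 + (2)·3^3 = 28.
  |p(3)| = 28.
Check: |p(3)| = 28 ≤ 100 = M_tri(3). ✓ Equality does not hold at z = 3 (the coefficients have mixed signs, so the terms do not all align in phase there).

M_tri(3) = 100; |p(3)| = 28; equality at z=3: no.


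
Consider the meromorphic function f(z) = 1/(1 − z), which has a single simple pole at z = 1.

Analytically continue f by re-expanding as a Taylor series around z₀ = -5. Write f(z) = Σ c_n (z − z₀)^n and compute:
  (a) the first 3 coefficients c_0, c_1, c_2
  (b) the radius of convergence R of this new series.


Let w = z − z₀, so z = z₀ + w.
Then 1 − z = 1 − (z₀ + w) = (1 − z₀) − w = 6 − w.
f(z) = 1/(6 − w) = (1/(6)) · 1/(1 − w/(6)) = Σ_{n≥0} w^n / (6)^(n+1).
So c_n = 1/(6)^(n+1):
  c_0 = 1/(6)^1 = 1/6.
  c_1 = 1/(6)^2 = 1/36.
  c_2 = 1/(6)^3 = 1/216.
The series is valid for |w/d| < 1, i.e. |z − z₀| < |d|.
Radius of convergence: R = |1 − z₀| = |6| = 6 (distance from z₀ to the singularity z = 1).

c_0 = 1/6, c_1 = 1/36, c_2 = 1/216; R = 6.


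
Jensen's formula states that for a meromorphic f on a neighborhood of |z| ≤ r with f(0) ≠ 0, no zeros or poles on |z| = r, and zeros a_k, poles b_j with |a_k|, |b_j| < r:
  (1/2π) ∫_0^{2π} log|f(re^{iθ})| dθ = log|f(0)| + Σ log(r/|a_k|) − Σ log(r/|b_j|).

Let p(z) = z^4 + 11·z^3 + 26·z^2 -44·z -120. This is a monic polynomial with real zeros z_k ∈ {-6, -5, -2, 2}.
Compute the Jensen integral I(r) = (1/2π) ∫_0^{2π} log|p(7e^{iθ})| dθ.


Zeros: -6, -5, -2, 2; r = 7.
Inside |z| < r: -6, -5, -2, 2. Outside (|z| ≥ r): ∅.
p(0) = -120, so log|p(0)| = log(120) = 4.7875.
Apply Jensen: I(r) = log|p(0)| + Σ_k log(r/|z_k|), summed over zeros inside |z| < r.
  log(r/|z_k|) for z_k = -6: log(7/6) = 0.1542
  log(r/|z_k|) for z_k = -5: log(7/5) = 0.3365
  log(r/|z_k|) for z_k = -2: log(7/2) = 1.2528
  log(r/|z_k|) for z_k = 2: log(7/2) = 1.2528
Sum over inside zeros: 2.9961.
I(r) = log|p(0)| + (inside sum) = 4.7875 + 2.9961 = 7.7836.
Closed form (all zeros inside, monic): I(r) = n·log(r) = 4·log(7) = 7.7836. ✓

I(r) ≈ 7.7836.


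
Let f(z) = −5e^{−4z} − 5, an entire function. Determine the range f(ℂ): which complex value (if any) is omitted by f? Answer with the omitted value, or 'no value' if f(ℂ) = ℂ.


Little Picard bounds the complement of f(ℂ) to at most one point.
e^{−4z} is never zero on ℂ, so -5·e^{−4z} takes every value in ℂ ∖ {0}. Adding -5 shifts the range to ℂ ∖ {-5}. Thus f omits exactly the value -5.

Omitted value: -5.


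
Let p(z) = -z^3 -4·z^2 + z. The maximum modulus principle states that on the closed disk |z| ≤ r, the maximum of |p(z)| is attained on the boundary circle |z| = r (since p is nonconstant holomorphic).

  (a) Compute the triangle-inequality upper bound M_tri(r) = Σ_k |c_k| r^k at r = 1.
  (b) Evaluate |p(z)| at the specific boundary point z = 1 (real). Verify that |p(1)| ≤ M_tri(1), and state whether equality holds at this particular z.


Coefficients: c_0 = 0, c_1 = 1, c_2 = -4, c_3 = -1. Radius r = 1.
Part (a). Triangle bound: M_tri(r) = Σ_k |c_k| r^k
  = |0|·1^0 + |1|·1^1 + |-4|·1^2 + |-1|·1^3
  = 0 + 1 + 4 + 1 = 6.
This bounds M(r) := max_{|z|=r} |p(z)| from above; equality holds iff all terms c_k z^k can be made to align in phase at a single z on |z|=r.
Part (b). At z = 1 (real, on the circle |z| = r):
  p(1) = (0)·1^0 + (1)·1^1 + (-4)·1^2 + (-1)·1^3 = -4.
  |p(1)| = 4.
Check: |p(1)| = 4 ≤ 6 = M_tri(1). ✓ Equality does not hold at z = 1 (the coefficients have mixed signs, so the terms do not all align in phase there).

M_tri(1) = 6; |p(1)| = 4; equality at z=1: no.


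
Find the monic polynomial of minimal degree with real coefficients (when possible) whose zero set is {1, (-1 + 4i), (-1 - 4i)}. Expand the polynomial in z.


The polynomial is p(z) = ∏_{α ∈ S} (z − α), where S = {1, (-1 + 4i), (-1 - 4i)}.
Expanding the product yields: p(z) = z^3 + z^2 + 15·z -17.
Note conjugate pairs combine to real quadratics: (z − (-1+4i))(z − (-1−4i)) = z² + 2z + 17.
The resulting polynomial has degree 3 and real coefficients as required.

p(z) = z^3 + z^2 + 15·z -17.


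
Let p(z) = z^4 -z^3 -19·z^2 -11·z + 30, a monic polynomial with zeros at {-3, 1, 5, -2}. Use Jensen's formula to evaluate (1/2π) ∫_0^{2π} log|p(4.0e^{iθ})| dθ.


Zeros: -3, -2, 1, 5; r = 4.0.
Inside |z| < r: -3, -2, 1. Outside (|z| ≥ r): 5.
p(0) = 30, so log|p(0)| = log(30) = 3.4012.
Apply Jensen: I(r) = log|p(0)| + Σ_k log(r/|z_k|), summed over zeros inside |z| < r.
  log(r/|z_k|) for z_k = -3: log(4.0/3) = 0.2877
  log(r/|z_k|) for z_k = 1: log(4.0/1) = 1.3863
  log(r/|z_k|) for z_k = -2: log(4.0/2) = 0.6931
  Outside zeros (5) contribute nothing to the Jensen sum.
Sum over inside zeros: 2.3671.
I(r) = log|p(0)| + (inside sum) = 3.4012 + 2.3671 = 5.7683.
Note: since some zeros are outside |z| ≤ r, the simplified n·log(r) form does NOT apply — only the inside zeros contribute.

I(r) ≈ 5.7683.


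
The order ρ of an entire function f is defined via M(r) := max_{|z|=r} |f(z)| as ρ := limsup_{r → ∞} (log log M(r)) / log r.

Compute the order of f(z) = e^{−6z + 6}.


|e^{−6z + 6}| = e^{Re(-6·z) + 6} ≤ e^{6|z|^1 + 6} = e^{6r^1 + 6} on |z| = r, so ρ ≤ 1. Choosing z on |z|=r so that -6·z is real positive (always possible by picking arg z appropriately) gives |f(z)| = e^{6r^1 + 6}, matching the bound. The additive constant 6 does not affect log log M(r) ~ 1·log r. Hence ρ = 1.
Therefore ρ = 1.

Order ρ = 1.


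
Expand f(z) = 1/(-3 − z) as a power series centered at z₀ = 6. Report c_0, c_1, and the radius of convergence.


Let w = z − z₀, so z = z₀ + w.
Then -3 − z = -3 − (z₀ + w) = (-3 − z₀) − w = -9 − w.
f(z) = 1/(-9 − w) = (1/(-9)) · 1/(1 − w/(-9)) = Σ_{n≥0} w^n / (-9)^(n+1).
So c_n = 1/(-9)^(n+1):
  c_0 = 1/(-9)^1 = -1/9.
  c_1 = 1/(-9)^2 = 1/81.
The series is valid for |w/d| < 1, i.e. |z − z₀| < |d|.
Radius of convergence: R = |-3 − z₀| = |-9| = 9 (distance from z₀ to the singularity z = -3).

c_0 = -1/9, c_1 = 1/81; R = 9.


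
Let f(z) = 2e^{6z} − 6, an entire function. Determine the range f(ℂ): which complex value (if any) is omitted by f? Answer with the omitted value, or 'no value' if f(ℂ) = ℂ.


Little Picard bounds the complement of f(ℂ) to at most one point.
e^{6z} is never zero on ℂ, so 2·e^{6z} takes every value in ℂ ∖ {0}. Adding -6 shifts the range to ℂ ∖ {-6}. Thus f omits exactly the value -6.

Omitted value: -6.


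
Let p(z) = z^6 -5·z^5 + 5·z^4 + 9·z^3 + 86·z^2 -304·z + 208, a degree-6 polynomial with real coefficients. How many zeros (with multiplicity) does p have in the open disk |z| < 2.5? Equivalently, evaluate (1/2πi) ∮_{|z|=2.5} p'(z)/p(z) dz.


The zeros of p are: (3 + 2i), (3 - 2i), 2, (-2 + 2i), (-2 - 2i), 1.
Their magnitudes are: 3.606, 3.606, 2, 2.828, 2.828, 1.
Zeros with |z| < R = 2.5: 2, 1.
Count = 2.
By the argument principle, (1/2πi) ∮_{|z|=R} p'(z)/p(z) dz equals exactly this count.

Number of zeros inside |z| < 2.5: 2.


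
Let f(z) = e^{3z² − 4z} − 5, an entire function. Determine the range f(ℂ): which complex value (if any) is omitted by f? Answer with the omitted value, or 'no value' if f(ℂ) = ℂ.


Little Picard bounds the complement of f(ℂ) to at most one point.
The exponent g(z) = 3z² − 4z is a nonconstant polynomial, hence surjective onto ℂ. So e^{g(z)} takes every value in {e^w : w ∈ ℂ} = ℂ ∖ {0}. Adding -5 shifts the range to ℂ ∖ {-5}. f omits exactly -5.

Omitted value: -5.


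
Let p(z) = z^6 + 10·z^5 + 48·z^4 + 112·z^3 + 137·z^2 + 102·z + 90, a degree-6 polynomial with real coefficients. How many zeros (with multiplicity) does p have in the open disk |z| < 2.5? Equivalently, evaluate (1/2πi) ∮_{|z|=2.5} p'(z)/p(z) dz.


The zeros of p are: (-3 + 3i), (-3 - 3i), (0 + 1i), (0 - 1i), (-2 + 1i), (-2 - 1i).
Their magnitudes are: 4.243, 4.243, 1, 1, 2.236, 2.236.
Zeros with |z| < R = 2.5: (0 + 1i), (0 - 1i), (-2 + 1i), (-2 - 1i).
Count = 4.
By the argument principle, (1/2πi) ∮_{|z|=R} p'(z)/p(z) dz equals exactly this count.

Number of zeros inside |z| < 2.5: 4.


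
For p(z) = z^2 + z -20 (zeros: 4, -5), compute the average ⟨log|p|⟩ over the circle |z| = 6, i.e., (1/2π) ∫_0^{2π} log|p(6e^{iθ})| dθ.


Zeros: -5, 4; r = 6.
Inside |z| < r: -5, 4. Outside (|z| ≥ r): ∅.
p(0) = -20, so log|p(0)| = log(20) = 2.9957.
Apply Jensen: I(r) = log|p(0)| + Σ_k log(r/|z_k|), summed over zeros inside |z| < r.
  log(r/|z_k|) for z_k = 4: log(6/4) = 0.4055
  log(r/|z_k|) for z_k = -5: log(6/5) = 0.1823
Sum over inside zeros: 0.5878.
I(r) = log|p(0)| + (inside sum) = 2.9957 + 0.5878 = 3.5835.
Closed form (all zeros inside, monic): I(r) = n·log(r) = 2·log(6) = 3.5835. ✓

I(r) ≈ 3.5835.


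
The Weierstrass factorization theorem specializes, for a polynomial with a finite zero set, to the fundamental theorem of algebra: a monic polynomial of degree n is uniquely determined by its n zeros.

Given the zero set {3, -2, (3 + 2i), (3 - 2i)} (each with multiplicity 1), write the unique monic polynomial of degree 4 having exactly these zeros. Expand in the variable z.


The polynomial is p(z) = ∏_{α ∈ S} (z − α), where S = {3, -2, (3 + 2i), (3 - 2i)}.
Expanding the product yields: p(z) = z^4 -7·z^3 + 13·z^2 + 23·z -78.
Note conjugate pairs combine to real quadratics: (z − (3+2i))(z − (3−2i)) = z² − 6z + 13.
The resulting polynomial has degree 4 and real coefficients as required.

p(z) = z^4 -7·z^3 + 13·z^2 + 23·z -78.


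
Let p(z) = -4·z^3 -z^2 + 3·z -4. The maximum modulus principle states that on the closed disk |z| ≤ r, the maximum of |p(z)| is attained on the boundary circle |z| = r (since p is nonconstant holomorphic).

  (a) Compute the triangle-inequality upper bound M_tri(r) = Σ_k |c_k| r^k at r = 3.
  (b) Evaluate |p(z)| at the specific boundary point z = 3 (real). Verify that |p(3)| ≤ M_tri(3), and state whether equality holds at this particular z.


Coefficients: c_0 = -4, c_1 = 3, c_2 = -1, c_3 = -4. Radius r = 3.
Part (a). Triangle bound: M_tri(r) = Σ_k |c_k| r^k
  = |-4|·3^0 + |3|·3^1 + |-1|·3^2 + |-4|·3^3
  = 4 + 9 + 9 + 108 = 130.
This bounds M(r) := max_{|z|=r} |p(z)| from above; equality holds iff all terms c_k z^k can be made to align in phase at a single z on |z|=r.
Part (b). At z = 3 (real, on the circle |z| = r):
  p(3) = (-4)·3^0 + (3)·3^1 + (-1)·3^2 + (-4)·3^3 = -112.
  |p(3)| = 112.
Check: |p(3)| = 112 ≤ 130 = M_tri(3). ✓ Equality does not hold at z = 3 (the coefficients have mixed signs, so the terms do not all align in phase there).

M_tri(3) = 130; |p(3)| = 112; equality at z=3: no.


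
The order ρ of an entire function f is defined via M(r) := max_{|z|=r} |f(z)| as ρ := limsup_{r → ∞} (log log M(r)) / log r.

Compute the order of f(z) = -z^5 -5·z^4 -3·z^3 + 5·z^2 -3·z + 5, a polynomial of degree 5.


|f(z)| ≤ Σ|c_k|·r^k = O(r^5) as r → ∞. Polynomial growth is O(e^{r^ε}) for every ε > 0 (since r^5/e^{r^ε} → 0), so ρ ≤ ε for all ε > 0, i.e. ρ = 0. Every nonconstant polynomial has order 0.
Therefore ρ = 0.

Order ρ = 0.


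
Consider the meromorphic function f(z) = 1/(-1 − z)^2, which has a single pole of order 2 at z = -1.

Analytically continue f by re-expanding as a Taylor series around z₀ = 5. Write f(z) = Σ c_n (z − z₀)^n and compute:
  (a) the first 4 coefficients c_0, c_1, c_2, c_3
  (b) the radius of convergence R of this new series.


Let w = z − z₀, so z = z₀ + w.
Then -1 − z = -1 − (z₀ + w) = (-1 − z₀) − w = -6 − w.
f(z) = 1/(-6 − w)^2 = (1/(-6)^2) · (1 − w/(-6))^{−2}.
By the binomial series (1−u)^{−2} = Σ_{n≥0} C(n+1, 1) u^n for |u|<1, with u = w/(-6):
  c_n = C(n+1, 1) / (-6)^(n+2).
  c_0 = 1/(-6)^2 = 1/36.
  c_1 = 2/(-6)^3 = -1/108.
  c_2 = 3/(-6)^4 = 1/432.
  c_3 = 4/(-6)^5 = -1/1944.
The series is valid for |w/d| < 1, i.e. |z − z₀| < |d|.
Radius of convergence: R = |-1 − z₀| = |-6| = 6 (distance from z₀ to the singularity z = -1).

c_0 = 1/36, c_1 = -1/108, c_2 = 1/432, c_3 = -1/1944; R = 6.


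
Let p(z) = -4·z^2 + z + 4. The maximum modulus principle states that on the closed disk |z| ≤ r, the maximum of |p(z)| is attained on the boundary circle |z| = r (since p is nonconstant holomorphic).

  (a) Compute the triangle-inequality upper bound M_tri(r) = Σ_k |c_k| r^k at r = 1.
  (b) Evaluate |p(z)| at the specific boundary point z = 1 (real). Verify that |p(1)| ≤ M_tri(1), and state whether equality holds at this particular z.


Coefficients: c_0 = 4, c_1 = 1, c_2 = -4. Radius r = 1.
Part (a). Triangle bound: M_tri(r) = Σ_k |c_k| r^k
  = |4|·1^0 + |1|·1^1 + |-4|·1^2
  = 4 + 1 + 4 = 9.
This bounds M(r) := max_{|z|=r} |p(z)| from above; equality holds iff all terms c_k z^k can be made to align in phase at a single z on |z|=r.
Part (b). At z = 1 (real, on the circle |z| = r):
  p(1) = (4)·1^0 + (1)·1^1 + (-4)·1^2 = 1.
  |p(1)| = 1.
Check: |p(1)| = 1 ≤ 9 = M_tri(1). ✓ Equality does not hold at z = 1 (the coefficients have mixed signs, so the terms do not all align in phase there).

M_tri(1) = 9; |p(1)| = 1; equality at z=1: no.


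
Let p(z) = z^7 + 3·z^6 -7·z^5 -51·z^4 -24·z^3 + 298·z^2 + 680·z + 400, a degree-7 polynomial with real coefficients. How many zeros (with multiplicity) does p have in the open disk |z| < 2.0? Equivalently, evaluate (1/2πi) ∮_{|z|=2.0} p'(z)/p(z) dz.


The zeros of p are: (-2 + 2i), (-2 - 2i), -1, (-2 + 1i), (-2 - 1i), (3 + 1i), (3 - 1i).
Their magnitudes are: 2.828, 2.828, 1, 2.236, 2.236, 3.162, 3.162.
Zeros with |z| < R = 2.0: -1.
Count = 1.
By the argument principle, (1/2πi) ∮_{|z|=R} p'(z)/p(z) dz equals exactly this count.

Number of zeros inside |z| < 2.0: 1.


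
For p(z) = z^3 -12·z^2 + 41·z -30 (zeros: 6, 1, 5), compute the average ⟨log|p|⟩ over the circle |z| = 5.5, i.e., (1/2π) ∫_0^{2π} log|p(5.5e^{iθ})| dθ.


Zeros: 1, 5, 6; r = 5.5.
Inside |z| < r: 1, 5. Outside (|z| ≥ r): 6.
p(0) = -30, so log|p(0)| = log(30) = 3.4012.
Apply Jensen: I(r) = log|p(0)| + Σ_k log(r/|z_k|), summed over zeros inside |z| < r.
  log(r/|z_k|) for z_k = 1: log(5.5/1) = 1.7047
  log(r/|z_k|) for z_k = 5: log(5.5/5) = 0.0953
  Outside zeros (6) contribute nothing to the Jensen sum.
Sum over inside zeros: 1.8001.
I(r) = log|p(0)| + (inside sum) = 3.4012 + 1.8001 = 5.2013.
Note: since some zeros are outside |z| ≤ r, the simplified n·log(r) form does NOT apply — only the inside zeros contribute.

I(r) ≈ 5.2013.


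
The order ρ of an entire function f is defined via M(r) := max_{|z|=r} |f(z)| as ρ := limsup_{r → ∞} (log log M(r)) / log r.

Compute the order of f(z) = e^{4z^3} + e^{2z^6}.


Each summand is entire of order 3 and 6 respectively (as in the single-exponential case). The order of a sum is at most the max of the orders, so ρ ≤ 6. For the lower bound: on |z|=r choose arg z so that 2z^6 is real positive; then |e^{2z^6}| = e^{2r^6} while |e^{4z^3}| ≤ e^{4r^3} = o(e^{2r^6}). So |f| ≥ e^{2r^6}(1 − o(1)) and ρ ≥ 6. Hence ρ = max(3, 6) = 6.
Therefore ρ = 6.

Order ρ = 6.


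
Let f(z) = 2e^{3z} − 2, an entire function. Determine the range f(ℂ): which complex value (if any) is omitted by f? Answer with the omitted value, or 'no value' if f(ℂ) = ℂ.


Little Picard bounds the complement of f(ℂ) to at most one point.
e^{3z} is never zero on ℂ, so 2·e^{3z} takes every value in ℂ ∖ {0}. Adding -2 shifts the range to ℂ ∖ {-2}. Thus f omits exactly the value -2.

Omitted value: -2.


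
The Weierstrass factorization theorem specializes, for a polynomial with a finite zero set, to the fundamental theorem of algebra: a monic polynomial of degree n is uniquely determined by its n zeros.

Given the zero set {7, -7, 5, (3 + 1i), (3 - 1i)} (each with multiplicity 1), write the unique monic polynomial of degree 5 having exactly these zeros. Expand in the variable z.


The polynomial is p(z) = ∏_{α ∈ S} (z − α), where S = {7, -7, 5, (3 + 1i), (3 - 1i)}.
Expanding the product yields: p(z) = z^5 -11·z^4 -9·z^3 + 489·z^2 -1960·z + 2450.
Note conjugate pairs combine to real quadratics: (z − (3+1i))(z − (3−1i)) = z² − 6z + 10.
The resulting polynomial has degree 5 and real coefficients as required.

p(z) = z^5 -11·z^4 -9·z^3 + 489·z^2 -1960·z + 2450.


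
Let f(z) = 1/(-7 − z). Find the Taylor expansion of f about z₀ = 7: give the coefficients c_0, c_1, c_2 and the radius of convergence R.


Let w = z − z₀, so z = z₀ + w.
Then -7 − z = -7 − (z₀ + w) = (-7 − z₀) − w = -14 − w.
f(z) = 1/(-14 − w) = (1/(-14)) · 1/(1 − w/(-14)) = Σ_{n≥0} w^n / (-14)^(n+1).
So c_n = 1/(-14)^(n+1):
  c_0 = 1/(-14)^1 = -1/14.
  c_1 = 1/(-14)^2 = 1/196.
  c_2 = 1/(-14)^3 = -1/2744.
The series is valid for |w/d| < 1, i.e. |z − z₀| < |d|.
Radius of convergence: R = |-7 − z₀| = |-14| = 14 (distance from z₀ to the singularity z = -7).

c_0 = -1/14, c_1 = 1/196, c_2 = -1/2744; R = 14.
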